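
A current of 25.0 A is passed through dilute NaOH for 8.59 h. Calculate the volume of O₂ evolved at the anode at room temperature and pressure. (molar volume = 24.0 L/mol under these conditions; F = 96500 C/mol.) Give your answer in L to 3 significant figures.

Q = 25.0 A × 30924 s = 7.731×10^5 C
n(e⁻) = 7.731×10^5 / 96500 = 8.011 mol
2H₂O → O₂ + 4H⁺ + 4e⁻, so n(O₂) = 8.011 / 4 = 2.003 mol
V = 2.003 × 24.0 = 48.07 L

48.1 L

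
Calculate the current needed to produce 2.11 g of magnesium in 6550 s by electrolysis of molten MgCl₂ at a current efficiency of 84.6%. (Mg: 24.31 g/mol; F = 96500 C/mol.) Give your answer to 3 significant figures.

3.02 A

n(Mg) = 2.11 / 24.31 = 0.08680 mol
Mg²⁺ + 2e⁻ → Mg, so n(e⁻) = 2 × 0.08680 = 0.1736 mol
Q = 0.1736 × 96500 / 0.846 = 19800 C
I = Q / t = 19800 / 6550 s = 3.02 A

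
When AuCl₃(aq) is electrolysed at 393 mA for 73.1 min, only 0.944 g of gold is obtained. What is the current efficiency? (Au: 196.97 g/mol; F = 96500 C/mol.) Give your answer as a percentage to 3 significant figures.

80.5%

Q = 0.393 × 4386 = 1724 C
n(e⁻) = 1724 / 96500 = 0.01787 mol
Au³⁺ + 3e⁻ → Au, so theoretical n(Au) = 0.005957 mol → 1.173 g
Efficiency = 0.944 / 1.173 = 0.8048 = 80.5%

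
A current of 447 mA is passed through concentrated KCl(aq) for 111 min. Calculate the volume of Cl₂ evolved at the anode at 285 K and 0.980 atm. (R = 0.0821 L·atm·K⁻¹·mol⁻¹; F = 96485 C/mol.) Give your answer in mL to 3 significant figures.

368 mL

Charge passed = 0.447 × 6660 = 2977 C
n(e⁻) = 2977 / 96485 = 0.03085 mol
2Cl⁻ → Cl₂ + 2e⁻, so n(Cl₂) = 0.03085 / 2 = 0.01543 mol
V = nRT/P = 0.01543 × 0.0821 × 285 / 0.980 = 0.3684 L
= 368 mL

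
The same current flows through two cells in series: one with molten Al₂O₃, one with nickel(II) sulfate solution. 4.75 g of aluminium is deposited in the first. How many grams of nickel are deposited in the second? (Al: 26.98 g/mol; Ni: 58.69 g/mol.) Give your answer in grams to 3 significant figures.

15.5 g

n(Al) = 4.75 / 26.98 = 0.1761 mol
Al³⁺ + 3e⁻ → Al, so n(e⁻) = 3 × 0.1761 = 0.5283 mol
The cells are in series, so the same charge (and hence the same n(e⁻) = 0.5283 mol) passes through both.
Ni²⁺ + 2e⁻ → Ni, so n(Ni) = 0.5283 / 2 = 0.2642 mol
m(Ni) = 0.2642 × 58.69 = 15.5 g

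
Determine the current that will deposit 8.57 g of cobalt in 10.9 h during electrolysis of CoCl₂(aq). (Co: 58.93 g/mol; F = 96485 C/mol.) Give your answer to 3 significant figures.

n(Co) = 8.57 / 58.93 = 0.1454 mol
Co²⁺ + 2e⁻ → Co, so n(e⁻) = 2 × 0.1454 = 0.2908 mol
Q = 0.2908 × 96485 = 28060 C
I = Q / t = 28060 / 39240 s = 0.715 A

0.715 A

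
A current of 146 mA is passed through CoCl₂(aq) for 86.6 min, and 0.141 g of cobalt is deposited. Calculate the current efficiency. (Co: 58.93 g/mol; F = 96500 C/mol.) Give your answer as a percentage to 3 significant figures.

60.9%

Q = 0.146 × 5196 = 758.6 C
n(e⁻) = 758.6 / 96500 = 0.007861 mol
Co²⁺ + 2e⁻ → Co, so theoretical n(Co) = 0.003931 mol → 0.2317 g
Efficiency = 0.141 / 0.2317 = 0.6085 = 60.9%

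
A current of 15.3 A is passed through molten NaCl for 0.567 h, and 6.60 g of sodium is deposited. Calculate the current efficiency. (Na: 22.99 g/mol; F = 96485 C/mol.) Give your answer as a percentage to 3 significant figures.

88.7%

Q = 15.3 × 2041.2 = 31230 C
n(e⁻) = 31230 / 96485 = 0.3237 mol
Na⁺ + e⁻ → Na, so theoretical n(Na) = 0.3237 mol → 7.442 g
Efficiency = 6.60 / 7.442 = 0.8869 = 88.7%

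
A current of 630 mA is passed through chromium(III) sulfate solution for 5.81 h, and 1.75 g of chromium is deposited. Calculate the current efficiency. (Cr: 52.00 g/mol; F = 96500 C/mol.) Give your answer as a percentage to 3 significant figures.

Q = 0.630 × 20916 = 13180 C
n(e⁻) = 13180 / 96500 = 0.1366 mol
Cr³⁺ + 3e⁻ → Cr, so theoretical n(Cr) = 0.04553 mol → 2.368 g
Efficiency = 1.75 / 2.368 = 0.7390 = 73.9%

73.9%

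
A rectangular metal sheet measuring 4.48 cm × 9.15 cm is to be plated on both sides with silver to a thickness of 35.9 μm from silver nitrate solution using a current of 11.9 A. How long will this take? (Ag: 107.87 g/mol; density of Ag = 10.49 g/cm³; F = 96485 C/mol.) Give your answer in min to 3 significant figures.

Plated area = 2 × 4.48 × 9.15 = 81.98 cm²
Volume = 81.98 × 35.9×10⁻⁴ cm = 0.2943 cm³
m(Ag) = 0.2943 × 10.49 = 3.087 g
n(Ag) = 3.087 / 107.87 = 0.02862 mol; n(e⁻) = 0.02862 mol
Q = 0.02862 × 96485 = 2761 C
t = 2761 / 11.9 = 232.0 s = 3.87 min

3.87 min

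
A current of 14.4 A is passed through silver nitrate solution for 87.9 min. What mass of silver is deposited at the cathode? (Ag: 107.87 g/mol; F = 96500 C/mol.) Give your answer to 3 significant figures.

84.9 g

Q = It = 14.4 × 5274 = 75950 C
n(e⁻) = 75950 / 96500 = 0.7870 mol
Ag⁺ + e⁻ → Ag, so n(Ag) = 0.7870 mol
m = 0.7870 × 107.87 = 84.9 g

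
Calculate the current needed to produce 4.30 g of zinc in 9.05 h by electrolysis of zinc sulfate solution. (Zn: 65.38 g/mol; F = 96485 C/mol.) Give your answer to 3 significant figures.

n(Zn) = 4.30 / 65.38 = 0.06577 mol
Zn²⁺ + 2e⁻ → Zn, so n(e⁻) = 2 × 0.06577 = 0.1315 mol
Q = 0.1315 × 96485 = 12690 C
I = Q / t = 12690 / 32580 s = 0.390 A

0.390 A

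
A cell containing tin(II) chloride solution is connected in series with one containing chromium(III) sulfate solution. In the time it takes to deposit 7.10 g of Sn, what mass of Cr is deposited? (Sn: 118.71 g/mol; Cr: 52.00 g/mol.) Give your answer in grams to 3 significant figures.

n(Sn) = 7.10 / 118.71 = 0.05981 mol
Sn²⁺ + 2e⁻ → Sn, so n(e⁻) = 2 × 0.05981 = 0.1196 mol
Same current for the same time ⇒ same n(e⁻) = 0.1196 mol in both cells.
Cr³⁺ + 3e⁻ → Cr, so n(Cr) = 0.1196 / 3 = 0.03987 mol
m(Cr) = 0.03987 × 52.00 = 2.07 g

2.07 g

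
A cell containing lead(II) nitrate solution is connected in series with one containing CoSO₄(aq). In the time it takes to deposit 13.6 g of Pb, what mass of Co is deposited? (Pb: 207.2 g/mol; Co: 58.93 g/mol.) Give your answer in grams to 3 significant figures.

n(Pb) = 13.6 / 207.2 = 0.06564 mol
Pb²⁺ + 2e⁻ → Pb, so n(e⁻) = 2 × 0.06564 = 0.1313 mol
In series, the same 0.1313 mol of electrons flows through the second cell.
Co²⁺ + 2e⁻ → Co, so n(Co) = 0.1313 / 2 = 0.06565 mol
m(Co) = 0.06565 × 58.93 = 3.87 g

3.87 g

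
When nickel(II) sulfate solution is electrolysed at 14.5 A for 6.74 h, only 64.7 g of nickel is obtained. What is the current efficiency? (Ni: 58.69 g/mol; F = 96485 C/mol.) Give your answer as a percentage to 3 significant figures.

Q = 14.5 × 24264 = 3.518×10^5 C
n(e⁻) = 3.518×10^5 / 96485 = 3.646 mol
Ni²⁺ + 2e⁻ → Ni, so theoretical n(Ni) = 1.823 mol → 107.0 g
Efficiency = 64.7 / 107.0 = 0.6047 = 60.5%

60.5%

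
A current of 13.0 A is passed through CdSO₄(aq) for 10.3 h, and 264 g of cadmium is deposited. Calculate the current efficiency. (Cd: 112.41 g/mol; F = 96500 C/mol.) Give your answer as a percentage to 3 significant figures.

94.0%

Q = 13.0 × 37080 = 4.820×10^5 C
n(e⁻) = 4.820×10^5 / 96500 = 4.995 mol
Cd²⁺ + 2e⁻ → Cd, so theoretical n(Cd) = 2.498 mol → 280.8 g
Efficiency = 264 / 280.8 = 0.9402 = 94.0%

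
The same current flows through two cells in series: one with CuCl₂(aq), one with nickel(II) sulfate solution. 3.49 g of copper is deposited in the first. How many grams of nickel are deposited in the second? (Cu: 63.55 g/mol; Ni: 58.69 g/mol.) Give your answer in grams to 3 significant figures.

n(Cu) = 3.49 / 63.55 = 0.05492 mol
Cu²⁺ + 2e⁻ → Cu, so n(e⁻) = 2 × 0.05492 = 0.1098 mol
Same current for the same time ⇒ same n(e⁻) = 0.1098 mol in both cells.
Ni²⁺ + 2e⁻ → Ni, so n(Ni) = 0.1098 / 2 = 0.05490 mol
m(Ni) = 0.05490 × 58.69 = 3.22 g

3.22 g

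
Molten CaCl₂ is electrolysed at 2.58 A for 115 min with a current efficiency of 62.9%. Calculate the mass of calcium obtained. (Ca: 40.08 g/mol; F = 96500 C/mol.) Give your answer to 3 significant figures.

Q = 2.58 × 6900 = 17800 C
n(e⁻) = 17800 / 96500 = 0.1845 mol
Ca²⁺ + 2e⁻ → Ca, so theoretical m(Ca) = 0.09225 × 40.08 = 3.697 g
Actual mass = 62.9% × 3.697 = 2.33 g

2.33 g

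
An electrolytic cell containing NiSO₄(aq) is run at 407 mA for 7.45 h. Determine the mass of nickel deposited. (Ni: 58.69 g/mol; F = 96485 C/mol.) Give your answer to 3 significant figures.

3.32 g

Charge passed = 0.407 × 26820 = 10920 C
n(e⁻) = Q/F = 10920/96485 = 0.1132 mol
Ni²⁺ + 2e⁻ → Ni, so n(Ni) = 0.1132 / 2 = 0.05660 mol
m = 0.05660 × 58.69 = 3.32 g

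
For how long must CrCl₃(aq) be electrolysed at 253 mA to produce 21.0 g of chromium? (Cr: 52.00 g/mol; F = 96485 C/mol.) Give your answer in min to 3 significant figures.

7700 min

n(Cr) = 21.0 / 52.00 = 0.4038 mol
Cr³⁺ + 3e⁻ → Cr, so n(e⁻) = 3 × 0.4038 = 1.211 mol
Q = 1.211 × 96485 = 1.168×10^5 C
t = Q / I = 1.168×10^5 / 0.253 = 4.617×10^5 s = 7700 min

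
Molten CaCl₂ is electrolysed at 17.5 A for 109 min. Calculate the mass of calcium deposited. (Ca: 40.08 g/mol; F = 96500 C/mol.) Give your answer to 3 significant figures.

Q = 17.5 A × 6540 s = 1.145×10^5 C
n(e⁻) = 1.145×10^5 / 96500 = 1.187 mol
Ca²⁺ + 2e⁻ → Ca, so n(Ca) = 1.187 / 2 = 0.5935 mol
m = 0.5935 × 40.08 = 23.8 g

23.8 g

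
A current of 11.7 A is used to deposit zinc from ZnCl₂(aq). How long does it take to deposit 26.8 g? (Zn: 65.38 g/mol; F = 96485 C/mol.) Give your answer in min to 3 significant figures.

113 min

n(Zn) = 26.8 / 65.38 = 0.4099 mol
Zn²⁺ + 2e⁻ → Zn, so n(e⁻) = 2 × 0.4099 = 0.8198 mol
Q = 0.8198 × 96485 = 79100 C
t = Q / I = 79100 / 11.7 = 6761 s = 113 min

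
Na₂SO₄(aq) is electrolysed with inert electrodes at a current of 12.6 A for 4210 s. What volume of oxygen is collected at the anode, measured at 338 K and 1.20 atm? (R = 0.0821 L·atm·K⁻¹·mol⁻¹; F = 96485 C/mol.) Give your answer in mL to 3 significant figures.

Charge passed = 12.6 × 4210 = 53050 C
n(e⁻) = Q/F = 53050/96485 = 0.5498 mol
2H₂O → O₂ + 4H⁺ + 4e⁻, so n(O₂) = 0.5498 / 4 = 0.1375 mol
V = nRT/P = 0.1375 × 0.0821 × 338 / 1.20 = 3.180 L
= 3180 mL

3180 mL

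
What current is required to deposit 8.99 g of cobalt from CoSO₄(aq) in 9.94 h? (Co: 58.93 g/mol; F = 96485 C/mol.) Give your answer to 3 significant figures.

0.823 A

n(Co) = 8.99 / 58.93 = 0.1526 mol
Co²⁺ + 2e⁻ → Co, so n(e⁻) = 2 × 0.1526 = 0.3052 mol
Q = 0.3052 × 96485 = 29450 C
I = Q / t = 29450 / 35784 s = 0.823 A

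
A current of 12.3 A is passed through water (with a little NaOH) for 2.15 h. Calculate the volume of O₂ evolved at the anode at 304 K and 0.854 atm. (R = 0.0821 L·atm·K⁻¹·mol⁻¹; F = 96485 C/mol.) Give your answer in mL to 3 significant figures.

Charge passed = 12.3 × 7740 = 95200 C
n(e⁻) = Q/F = 95200/96485 = 0.9867 mol
2H₂O → O₂ + 4H⁺ + 4e⁻, so n(O₂) = 0.9867 / 4 = 0.2467 mol
V = nRT/P = 0.2467 × 0.0821 × 304 / 0.854 = 7.210 L
= 7210 mL

7210 mL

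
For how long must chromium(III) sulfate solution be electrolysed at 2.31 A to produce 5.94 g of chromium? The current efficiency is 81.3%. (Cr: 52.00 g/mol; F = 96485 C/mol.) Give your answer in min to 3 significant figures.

293 min

n(Cr) = 5.94 / 52.00 = 0.1142 mol
Cr³⁺ + 3e⁻ → Cr, so n(e⁻) = 3 × 0.1142 = 0.3426 mol
Q = 0.3426 × 96485 / 0.813 = 40660 C
t = Q / I = 40660 / 2.31 = 17600 s = 293 min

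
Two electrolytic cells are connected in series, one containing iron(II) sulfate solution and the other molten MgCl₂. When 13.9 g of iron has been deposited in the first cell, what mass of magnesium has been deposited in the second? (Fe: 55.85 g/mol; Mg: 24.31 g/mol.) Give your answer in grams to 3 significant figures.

6.05 g

n(Fe) = 13.9 / 55.85 = 0.2489 mol
Fe²⁺ + 2e⁻ → Fe, so n(e⁻) = 2 × 0.2489 = 0.4978 mol
Since the cells are in series, n(e⁻) in the Mg cell is also 0.4978 mol.
Mg²⁺ + 2e⁻ → Mg, so n(Mg) = 0.4978 / 2 = 0.2489 mol
m(Mg) = 0.2489 × 24.31 = 6.05 g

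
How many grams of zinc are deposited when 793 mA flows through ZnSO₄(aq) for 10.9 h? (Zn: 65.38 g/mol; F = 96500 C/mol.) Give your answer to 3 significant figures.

Q = 0.793 A × 39240 s = 31120 C
n(e⁻) = 31120 / 96500 = 0.3225 mol
Zn²⁺ + 2e⁻ → Zn, so n(Zn) = 0.3225 / 2 = 0.1613 mol
m = 0.1613 × 65.38 = 10.5 g

10.5 g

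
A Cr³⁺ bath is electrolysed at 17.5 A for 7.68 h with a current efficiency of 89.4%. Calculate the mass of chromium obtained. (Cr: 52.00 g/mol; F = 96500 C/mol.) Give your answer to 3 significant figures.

Q = 17.5 × 27648 = 4.838×10^5 C
n(e⁻) = 4.838×10^5 / 96500 = 5.013 mol
Cr³⁺ + 3e⁻ → Cr, so theoretical m(Cr) = 1.671 × 52.00 = 86.89 g
Actual mass = 89.4% × 86.89 = 77.7 g

77.7 g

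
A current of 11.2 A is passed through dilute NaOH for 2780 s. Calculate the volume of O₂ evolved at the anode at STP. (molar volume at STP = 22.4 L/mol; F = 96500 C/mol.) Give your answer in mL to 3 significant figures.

1810 mL

Charge passed = 11.2 × 2780 = 31140 C
n(e⁻) = 31140 / 96500 = 0.3227 mol
2H₂O → O₂ + 4H⁺ + 4e⁻, so n(O₂) = 0.3227 / 4 = 0.08068 mol
V = 0.08068 × 22.4 = 1.807 L
= 1810 mL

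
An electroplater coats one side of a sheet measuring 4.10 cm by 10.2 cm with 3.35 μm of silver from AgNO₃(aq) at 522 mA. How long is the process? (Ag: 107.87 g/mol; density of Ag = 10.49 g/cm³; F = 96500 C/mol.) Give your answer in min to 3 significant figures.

Plated area = 4.10 × 10.2 = 41.82 cm²
Volume = 41.82 × 3.35×10⁻⁴ cm = 0.01401 cm³
m(Ag) = 0.01401 × 10.49 = 0.1470 g
n(Ag) = 0.1470 / 107.87 = 0.001363 mol; n(e⁻) = 0.001363 mol
Q = 0.001363 × 96500 = 131.5 C
t = 131.5 / 0.522 = 251.9 s = 4.20 min

4.20 min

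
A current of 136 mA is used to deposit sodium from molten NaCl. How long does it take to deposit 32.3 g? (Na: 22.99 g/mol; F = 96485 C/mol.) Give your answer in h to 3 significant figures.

277 h

n(Na) = 32.3 / 22.99 = 1.405 mol
Na⁺ + e⁻ → Na, so n(e⁻) = 1.405 mol
Q = 1.405 × 96485 = 1.356×10^5 C
t = Q / I = 1.356×10^5 / 0.136 = 9.971×10^5 s = 277 h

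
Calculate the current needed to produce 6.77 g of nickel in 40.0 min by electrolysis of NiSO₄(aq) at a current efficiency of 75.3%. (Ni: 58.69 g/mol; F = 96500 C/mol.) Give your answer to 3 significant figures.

12.3 A

n(Ni) = 6.77 / 58.69 = 0.1154 mol
Ni²⁺ + 2e⁻ → Ni, so n(e⁻) = 2 × 0.1154 = 0.2308 mol
Q = 0.2308 × 96500 / 0.753 = 29580 C
I = Q / t = 29580 / 2400 s = 12.3 A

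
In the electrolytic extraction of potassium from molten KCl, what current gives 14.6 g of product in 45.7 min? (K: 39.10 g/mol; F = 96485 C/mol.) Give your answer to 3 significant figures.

n(K) = 14.6 / 39.10 = 0.3734 mol
K⁺ + e⁻ → K, so n(e⁻) = 0.3734 mol
Q = 0.3734 × 96485 = 36030 C
I = Q / t = 36030 / 2742 s = 13.1 A

13.1 A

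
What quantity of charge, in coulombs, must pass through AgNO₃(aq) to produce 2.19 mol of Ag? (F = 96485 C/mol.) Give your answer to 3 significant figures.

2.11×10^5 C

Ag⁺ + e⁻ → Ag, so n(e⁻) = 1 × 2.19 = 2.190 mol
Q = 2.190 × 96485 = 2.113×10^5 C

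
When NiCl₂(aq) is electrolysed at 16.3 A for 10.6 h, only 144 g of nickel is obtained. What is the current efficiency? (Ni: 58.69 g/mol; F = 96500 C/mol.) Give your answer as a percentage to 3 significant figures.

Q = 16.3 × 38160 = 6.220×10^5 C
n(e⁻) = 6.220×10^5 / 96500 = 6.446 mol
Ni²⁺ + 2e⁻ → Ni, so theoretical n(Ni) = 3.223 mol → 189.2 g
Efficiency = 144 / 189.2 = 0.7611 = 76.1%

76.1%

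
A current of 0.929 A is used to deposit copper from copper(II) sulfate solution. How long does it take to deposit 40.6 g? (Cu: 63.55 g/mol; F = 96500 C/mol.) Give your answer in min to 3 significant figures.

n(Cu) = 40.6 / 63.55 = 0.6389 mol
Cu²⁺ + 2e⁻ → Cu, so n(e⁻) = 2 × 0.6389 = 1.278 mol
Q = 1.278 × 96500 = 1.233×10^5 C
t = Q / I = 1.233×10^5 / 0.929 = 1.327×10^5 s = 2210 min

2210 min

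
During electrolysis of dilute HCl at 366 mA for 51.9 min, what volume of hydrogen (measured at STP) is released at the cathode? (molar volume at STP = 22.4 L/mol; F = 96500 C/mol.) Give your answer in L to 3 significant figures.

Q = 0.366 A × 3114 s = 1140 C
n(e⁻) = 1140 / 96500 = 0.01181 mol
2H⁺ + 2e⁻ → H₂, so n(H₂) = 0.01181 / 2 = 0.005905 mol
V = 0.005905 × 22.4 = 0.1323 L

0.132 L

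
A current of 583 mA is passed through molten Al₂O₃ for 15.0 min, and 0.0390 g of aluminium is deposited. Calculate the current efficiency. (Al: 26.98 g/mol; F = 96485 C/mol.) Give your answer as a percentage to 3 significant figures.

Q = 0.583 × 900 = 524.7 C
n(e⁻) = 524.7 / 96485 = 0.005438 mol
Al³⁺ + 3e⁻ → Al, so theoretical n(Al) = 0.001813 mol → 0.04891 g
Efficiency = 0.0390 / 0.04891 = 0.7974 = 79.7%

79.7%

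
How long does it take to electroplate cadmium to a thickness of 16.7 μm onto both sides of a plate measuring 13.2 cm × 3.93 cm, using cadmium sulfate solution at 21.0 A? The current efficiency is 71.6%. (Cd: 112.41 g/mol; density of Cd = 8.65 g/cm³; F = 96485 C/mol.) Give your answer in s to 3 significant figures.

171 s

Plated area = 2 × 13.2 × 3.93 = 103.8 cm²
Volume = 103.8 × 16.7×10⁻⁴ cm = 0.1733 cm³
m(Cd) = 0.1733 × 8.65 = 1.499 g
n(Cd) = 1.499 / 112.41 = 0.01334 mol; n(e⁻) = 2 × 0.01334 = 0.02668 mol
Q = 0.02668 × 96485 / 0.716 = 3595 C
t = 3595 / 21.0 = 171.2 s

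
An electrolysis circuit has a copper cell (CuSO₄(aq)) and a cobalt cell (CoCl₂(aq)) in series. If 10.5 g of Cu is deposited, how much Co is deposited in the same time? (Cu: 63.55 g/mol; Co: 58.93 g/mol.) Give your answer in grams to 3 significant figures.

n(Cu) = 10.5 / 63.55 = 0.1652 mol
Cu²⁺ + 2e⁻ → Cu, so n(e⁻) = 2 × 0.1652 = 0.3304 mol
Since the cells are in series, n(e⁻) in the Co cell is also 0.3304 mol.
Co²⁺ + 2e⁻ → Co, so n(Co) = 0.3304 / 2 = 0.1652 mol
m(Co) = 0.1652 × 58.93 = 9.74 g

9.74 g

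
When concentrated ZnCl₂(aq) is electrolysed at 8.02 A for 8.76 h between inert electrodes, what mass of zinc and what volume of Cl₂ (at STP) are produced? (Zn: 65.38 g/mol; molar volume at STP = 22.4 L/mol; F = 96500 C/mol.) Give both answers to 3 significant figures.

Q = 8.02 × 31536 = 2.529×10^5 C; n(e⁻) = 2.529×10^5 / 96500 = 2.621 mol
Cathode: Zn²⁺ + 2e⁻ → Zn → n(Zn) = 2.621/2 = 1.311 mol → 85.7 g
Anode: 2Cl⁻ → Cl₂ + 2e⁻ → n(Cl₂) = 2.621/2 = 1.311 mol → 29.4 L

85.7 g Zn; 29.4 L Cl₂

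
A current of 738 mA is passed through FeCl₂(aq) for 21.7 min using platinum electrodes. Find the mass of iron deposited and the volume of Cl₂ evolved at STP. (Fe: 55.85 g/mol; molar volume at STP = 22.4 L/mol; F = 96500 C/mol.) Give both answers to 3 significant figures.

0.278 g Fe; 0.112 L Cl₂

Q = 0.738 × 1302 = 960.9 C; n(e⁻) = 960.9 / 96500 = 0.009958 mol
Cathode: Fe²⁺ + 2e⁻ → Fe → n(Fe) = 0.009958/2 = 0.004979 mol → 0.278 g
Anode: 2Cl⁻ → Cl₂ + 2e⁻ → n(Cl₂) = 0.009958/2 = 0.004979 mol → 0.112 L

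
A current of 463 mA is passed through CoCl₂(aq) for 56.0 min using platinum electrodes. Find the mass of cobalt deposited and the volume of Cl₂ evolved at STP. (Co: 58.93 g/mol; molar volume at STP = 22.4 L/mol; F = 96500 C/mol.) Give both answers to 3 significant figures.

Q = 0.463 × 3360 = 1556 C; n(e⁻) = 1556 / 96500 = 0.01612 mol
Cathode: Co²⁺ + 2e⁻ → Co → n(Co) = 0.01612/2 = 0.008060 mol → 0.475 g
Anode: 2Cl⁻ → Cl₂ + 2e⁻ → n(Cl₂) = 0.01612/2 = 0.008060 mol → 0.181 L

0.475 g Co; 0.181 L Cl₂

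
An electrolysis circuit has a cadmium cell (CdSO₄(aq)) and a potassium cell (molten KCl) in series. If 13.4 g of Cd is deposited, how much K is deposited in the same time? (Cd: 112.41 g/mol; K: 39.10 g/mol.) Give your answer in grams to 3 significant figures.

n(Cd) = 13.4 / 112.41 = 0.1192 mol
Cd²⁺ + 2e⁻ → Cd, so n(e⁻) = 2 × 0.1192 = 0.2384 mol
The cells are in series, so the same charge (and hence the same n(e⁻) = 0.2384 mol) passes through both.
K⁺ + e⁻ → K, so n(K) = 0.2384 mol
m(K) = 0.2384 × 39.10 = 9.32 g

9.32 g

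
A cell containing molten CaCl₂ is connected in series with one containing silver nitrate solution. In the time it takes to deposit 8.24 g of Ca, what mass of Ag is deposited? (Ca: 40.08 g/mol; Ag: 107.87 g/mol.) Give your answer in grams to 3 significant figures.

n(Ca) = 8.24 / 40.08 = 0.2056 mol
Ca²⁺ + 2e⁻ → Ca, so n(e⁻) = 2 × 0.2056 = 0.4112 mol
Since the cells are in series, n(e⁻) in the Ag cell is also 0.4112 mol.
Ag⁺ + e⁻ → Ag, so n(Ag) = 0.4112 mol
m(Ag) = 0.4112 × 107.87 = 44.4 g

44.4 g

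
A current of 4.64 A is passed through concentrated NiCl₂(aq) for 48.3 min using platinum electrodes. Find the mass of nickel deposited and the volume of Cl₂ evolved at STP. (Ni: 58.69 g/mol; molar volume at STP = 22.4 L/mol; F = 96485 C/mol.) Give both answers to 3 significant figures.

4.09 g Ni; 1.56 L Cl₂

Q = 4.64 × 2898 = 13450 C; n(e⁻) = 13450 / 96485 = 0.1394 mol
Cathode: Ni²⁺ + 2e⁻ → Ni → n(Ni) = 0.1394/2 = 0.06970 mol → 4.09 g
Anode: 2Cl⁻ → Cl₂ + 2e⁻ → n(Cl₂) = 0.1394/2 = 0.06970 mol → 1.56 L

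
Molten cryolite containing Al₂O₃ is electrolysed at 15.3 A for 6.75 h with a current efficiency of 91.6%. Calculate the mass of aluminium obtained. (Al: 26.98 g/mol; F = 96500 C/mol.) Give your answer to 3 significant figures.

Q = 15.3 × 24300 = 3.718×10^5 C
n(e⁻) = 3.718×10^5 / 96500 = 3.853 mol
Al³⁺ + 3e⁻ → Al, so theoretical m(Al) = 1.284 × 26.98 = 34.64 g
Actual mass = 91.6% × 34.64 = 31.7 g

31.7 g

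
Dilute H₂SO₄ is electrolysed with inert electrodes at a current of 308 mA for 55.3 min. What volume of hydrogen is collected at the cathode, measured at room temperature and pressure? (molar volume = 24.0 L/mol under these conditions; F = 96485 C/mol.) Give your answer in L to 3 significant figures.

0.127 L

Charge passed = 0.308 × 3318 = 1022 C
Moles of electrons = 1022 / 96485 = 0.01059 mol
2H⁺ + 2e⁻ → H₂, so n(H₂) = 0.01059 / 2 = 0.005295 mol
V = 0.005295 × 24.0 = 0.1271 L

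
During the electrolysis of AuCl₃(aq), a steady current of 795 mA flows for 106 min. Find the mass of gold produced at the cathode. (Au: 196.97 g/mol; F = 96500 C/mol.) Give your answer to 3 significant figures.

3.44 g

Charge passed = 0.795 × 6360 = 5056 C
n(e⁻) = Q/F = 5056/96500 = 0.05239 mol
Au³⁺ + 3e⁻ → Au, so n(Au) = 0.05239 / 3 = 0.01746 mol
m = 0.01746 × 196.97 = 3.44 g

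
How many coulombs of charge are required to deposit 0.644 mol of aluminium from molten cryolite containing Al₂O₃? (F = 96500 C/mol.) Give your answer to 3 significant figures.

Al³⁺ + 3e⁻ → Al, so n(e⁻) = 3 × 0.644 = 1.932 mol
Q = 1.932 × 96500 = 1.864×10^5 C

1.86×10^5 C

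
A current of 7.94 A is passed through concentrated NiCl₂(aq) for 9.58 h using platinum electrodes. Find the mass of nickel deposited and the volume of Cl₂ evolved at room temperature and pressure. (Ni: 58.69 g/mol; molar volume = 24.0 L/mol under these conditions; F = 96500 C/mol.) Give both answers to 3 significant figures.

83.3 g Ni; 34.1 L Cl₂

Q = 7.94 × 34488 = 2.738×10^5 C; n(e⁻) = 2.738×10^5 / 96500 = 2.837 mol
Cathode: Ni²⁺ + 2e⁻ → Ni → n(Ni) = 2.837/2 = 1.419 mol → 83.3 g
Anode: 2Cl⁻ → Cl₂ + 2e⁻ → n(Cl₂) = 2.837/2 = 1.419 mol → 34.1 L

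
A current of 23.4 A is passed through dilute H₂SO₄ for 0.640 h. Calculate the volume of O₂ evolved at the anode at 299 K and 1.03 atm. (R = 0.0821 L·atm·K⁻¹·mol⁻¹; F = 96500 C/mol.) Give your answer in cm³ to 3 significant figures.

Q = 23.4 A × 2304 s = 53910 C
n(e⁻) = Q/F = 53910/96500 = 0.5587 mol
2H₂O → O₂ + 4H⁺ + 4e⁻, so n(O₂) = 0.5587 / 4 = 0.1397 mol
V = nRT/P = 0.1397 × 0.0821 × 299 / 1.03 = 3.329 L
= 3330 cm³

3330 cm³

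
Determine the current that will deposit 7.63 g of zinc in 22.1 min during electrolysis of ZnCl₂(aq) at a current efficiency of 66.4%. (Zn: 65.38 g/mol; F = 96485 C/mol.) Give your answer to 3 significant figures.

n(Zn) = 7.63 / 65.38 = 0.1167 mol
Zn²⁺ + 2e⁻ → Zn, so n(e⁻) = 2 × 0.1167 = 0.2334 mol
Q = 0.2334 × 96485 / 0.664 = 33920 C
I = Q / t = 33920 / 1326 s = 25.6 A

25.6 A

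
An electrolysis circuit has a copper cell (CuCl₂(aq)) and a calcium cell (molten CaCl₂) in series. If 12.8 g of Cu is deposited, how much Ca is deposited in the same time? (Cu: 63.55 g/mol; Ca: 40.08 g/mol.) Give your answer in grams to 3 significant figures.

8.07 g

n(Cu) = 12.8 / 63.55 = 0.2014 mol
Cu²⁺ + 2e⁻ → Cu, so n(e⁻) = 2 × 0.2014 = 0.4028 mol
Since the cells are in series, n(e⁻) in the Ca cell is also 0.4028 mol.
Ca²⁺ + 2e⁻ → Ca, so n(Ca) = 0.4028 / 2 = 0.2014 mol
m(Ca) = 0.2014 × 40.08 = 8.07 g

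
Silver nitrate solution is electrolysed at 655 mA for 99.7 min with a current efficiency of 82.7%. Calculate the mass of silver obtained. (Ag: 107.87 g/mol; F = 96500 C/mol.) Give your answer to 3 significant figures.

3.62 g

Q = 0.655 × 5982 = 3918 C
n(e⁻) = 3918 / 96500 = 0.04060 mol
Ag⁺ + e⁻ → Ag, so theoretical m(Ag) = 0.04060 × 107.87 = 4.380 g
Actual mass = 82.7% × 4.380 = 3.62 g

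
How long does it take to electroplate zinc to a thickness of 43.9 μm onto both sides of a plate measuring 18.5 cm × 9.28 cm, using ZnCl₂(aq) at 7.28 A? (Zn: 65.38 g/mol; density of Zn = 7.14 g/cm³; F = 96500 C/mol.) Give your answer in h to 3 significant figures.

1.21 h

Plated area = 2 × 18.5 × 9.28 = 343.4 cm²
Volume = 343.4 × 43.9×10⁻⁴ cm = 1.508 cm³
m(Zn) = 1.508 × 7.14 = 10.77 g
n(Zn) = 10.77 / 65.38 = 0.1647 mol; n(e⁻) = 2 × 0.1647 = 0.3294 mol
Q = 0.3294 × 96500 = 31790 C
t = 31790 / 7.28 = 4367 s = 1.21 h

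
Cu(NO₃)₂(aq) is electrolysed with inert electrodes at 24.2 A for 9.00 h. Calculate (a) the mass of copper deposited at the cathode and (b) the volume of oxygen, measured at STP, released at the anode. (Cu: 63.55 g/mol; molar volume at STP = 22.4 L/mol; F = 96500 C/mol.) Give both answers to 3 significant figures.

258 g Cu; 45.5 L O₂

Q = 24.2 × 32400 = 7.841×10^5 C; n(e⁻) = 7.841×10^5 / 96500 = 8.125 mol
Cathode: Cu²⁺ + 2e⁻ → Cu → n(Cu) = 8.125/2 = 4.063 mol → 258 g
Anode: 2H₂O → O₂ + 4H⁺ + 4e⁻ → n(O₂) = 8.125/4 = 2.031 mol → 45.5 L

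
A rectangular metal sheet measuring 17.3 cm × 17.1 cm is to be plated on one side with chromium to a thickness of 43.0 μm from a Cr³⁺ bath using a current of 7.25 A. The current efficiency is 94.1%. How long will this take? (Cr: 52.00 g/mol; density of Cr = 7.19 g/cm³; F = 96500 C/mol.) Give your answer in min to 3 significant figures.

124 min

Plated area = 17.3 × 17.1 = 295.8 cm²
Volume = 295.8 × 43.0×10⁻⁴ cm = 1.272 cm³
m(Cr) = 1.272 × 7.19 = 9.146 g
n(Cr) = 9.146 / 52.00 = 0.1759 mol; n(e⁻) = 3 × 0.1759 = 0.5277 mol
Q = 0.5277 × 96500 / 0.941 = 54120 C
t = 54120 / 7.25 = 7465 s = 124 min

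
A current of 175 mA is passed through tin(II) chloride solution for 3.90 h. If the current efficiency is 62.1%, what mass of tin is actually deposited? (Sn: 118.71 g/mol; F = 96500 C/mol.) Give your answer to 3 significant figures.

0.938 g

Q = 0.175 × 14040 = 2457 C
n(e⁻) = 2457 / 96500 = 0.02546 mol
Sn²⁺ + 2e⁻ → Sn, so theoretical m(Sn) = 0.01273 × 118.71 = 1.511 g
Actual mass = 62.1% × 1.511 = 0.938 g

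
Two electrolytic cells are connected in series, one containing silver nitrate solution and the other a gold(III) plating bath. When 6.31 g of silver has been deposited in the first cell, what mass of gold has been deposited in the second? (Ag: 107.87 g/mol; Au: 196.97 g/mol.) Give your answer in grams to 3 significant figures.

n(Ag) = 6.31 / 107.87 = 0.05850 mol
Ag⁺ + e⁻ → Ag, so n(e⁻) = 0.05850 mol
Since the cells are in series, n(e⁻) in the Au cell is also 0.05850 mol.
Au³⁺ + 3e⁻ → Au, so n(Au) = 0.05850 / 3 = 0.01950 mol
m(Au) = 0.01950 × 196.97 = 3.84 g

3.84 g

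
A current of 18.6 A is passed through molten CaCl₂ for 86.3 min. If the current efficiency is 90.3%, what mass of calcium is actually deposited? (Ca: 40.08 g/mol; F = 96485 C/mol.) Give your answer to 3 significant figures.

18.1 g

Q = 18.6 × 5178 = 96310 C
n(e⁻) = 96310 / 96485 = 0.9982 mol
Ca²⁺ + 2e⁻ → Ca, so theoretical m(Ca) = 0.4991 × 40.08 = 20.00 g
Actual mass = 90.3% × 20.00 = 18.1 g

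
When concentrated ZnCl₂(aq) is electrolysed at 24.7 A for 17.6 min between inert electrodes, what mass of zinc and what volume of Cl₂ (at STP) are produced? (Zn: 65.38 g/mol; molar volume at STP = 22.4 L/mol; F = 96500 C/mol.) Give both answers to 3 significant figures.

Q = 24.7 × 1056 = 26080 C; n(e⁻) = 26080 / 96500 = 0.2703 mol
Cathode: Zn²⁺ + 2e⁻ → Zn → n(Zn) = 0.2703/2 = 0.1352 mol → 8.84 g
Anode: 2Cl⁻ → Cl₂ + 2e⁻ → n(Cl₂) = 0.2703/2 = 0.1352 mol → 3.03 L

8.84 g Zn; 3.03 L Cl₂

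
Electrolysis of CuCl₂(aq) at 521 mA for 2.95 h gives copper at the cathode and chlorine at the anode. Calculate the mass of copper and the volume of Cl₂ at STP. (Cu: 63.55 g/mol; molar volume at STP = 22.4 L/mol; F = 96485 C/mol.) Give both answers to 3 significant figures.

Q = 0.521 × 10620 = 5533 C; n(e⁻) = 5533 / 96485 = 0.05735 mol
Cathode: Cu²⁺ + 2e⁻ → Cu → n(Cu) = 0.05735/2 = 0.02868 mol → 1.82 g
Anode: 2Cl⁻ → Cl₂ + 2e⁻ → n(Cl₂) = 0.05735/2 = 0.02868 mol → 0.642 L

1.82 g Cu; 0.642 L Cl₂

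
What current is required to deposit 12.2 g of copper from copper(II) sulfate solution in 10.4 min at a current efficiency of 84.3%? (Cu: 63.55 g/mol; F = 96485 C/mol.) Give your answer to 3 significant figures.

n(Cu) = 12.2 / 63.55 = 0.1920 mol
Cu²⁺ + 2e⁻ → Cu, so n(e⁻) = 2 × 0.1920 = 0.3840 mol
Q = 0.3840 × 96485 / 0.843 = 43950 C
I = Q / t = 43950 / 624 s = 70.4 A

70.4 A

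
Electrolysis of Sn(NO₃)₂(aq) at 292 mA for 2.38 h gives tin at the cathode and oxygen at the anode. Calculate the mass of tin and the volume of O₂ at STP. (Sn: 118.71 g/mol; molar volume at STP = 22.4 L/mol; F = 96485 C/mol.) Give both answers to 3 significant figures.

1.54 g Sn; 0.145 L O₂

Q = 0.292 × 8568 = 2502 C; n(e⁻) = 2502 / 96485 = 0.02593 mol
Cathode: Sn²⁺ + 2e⁻ → Sn → n(Sn) = 0.02593/2 = 0.01297 mol → 1.54 g
Anode: 2H₂O → O₂ + 4H⁺ + 4e⁻ → n(O₂) = 0.02593/4 = 0.006483 mol → 0.145 L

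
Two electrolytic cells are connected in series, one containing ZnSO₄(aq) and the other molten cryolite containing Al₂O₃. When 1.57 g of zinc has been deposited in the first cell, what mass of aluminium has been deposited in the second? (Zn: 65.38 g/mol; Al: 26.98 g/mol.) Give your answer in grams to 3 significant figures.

n(Zn) = 1.57 / 65.38 = 0.02401 mol
Zn²⁺ + 2e⁻ → Zn, so n(e⁻) = 2 × 0.02401 = 0.04802 mol
Same current for the same time ⇒ same n(e⁻) = 0.04802 mol in both cells.
Al³⁺ + 3e⁻ → Al, so n(Al) = 0.04802 / 3 = 0.01601 mol
m(Al) = 0.01601 × 26.98 = 0.432 g

0.432 g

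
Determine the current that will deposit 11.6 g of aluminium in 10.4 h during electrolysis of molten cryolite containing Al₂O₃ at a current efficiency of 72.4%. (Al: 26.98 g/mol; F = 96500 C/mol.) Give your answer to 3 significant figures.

n(Al) = 11.6 / 26.98 = 0.4299 mol
Al³⁺ + 3e⁻ → Al, so n(e⁻) = 3 × 0.4299 = 1.290 mol
Q = 1.290 × 96500 / 0.724 = 1.719×10^5 C
I = Q / t = 1.719×10^5 / 37440 s = 4.59 A

4.59 A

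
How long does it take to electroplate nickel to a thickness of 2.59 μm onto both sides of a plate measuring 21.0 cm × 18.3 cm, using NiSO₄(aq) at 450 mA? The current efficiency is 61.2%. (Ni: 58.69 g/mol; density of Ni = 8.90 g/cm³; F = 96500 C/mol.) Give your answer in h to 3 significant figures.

5.88 h

Plated area = 2 × 21.0 × 18.3 = 768.6 cm²
Volume = 768.6 × 2.59×10⁻⁴ cm = 0.1991 cm³
m(Ni) = 0.1991 × 8.90 = 1.772 g
n(Ni) = 1.772 / 58.69 = 0.03019 mol; n(e⁻) = 2 × 0.03019 = 0.06038 mol
Q = 0.06038 × 96500 / 0.612 = 9521 C
t = 9521 / 0.450 = 21160 s = 5.88 h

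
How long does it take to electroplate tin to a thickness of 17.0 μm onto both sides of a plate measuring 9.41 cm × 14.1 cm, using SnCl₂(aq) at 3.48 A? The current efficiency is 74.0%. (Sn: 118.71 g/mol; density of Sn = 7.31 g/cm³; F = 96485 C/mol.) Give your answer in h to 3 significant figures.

Plated area = 2 × 9.41 × 14.1 = 265.4 cm²
Volume = 265.4 × 17.0×10⁻⁴ cm = 0.4512 cm³
m(Sn) = 0.4512 × 7.31 = 3.298 g
n(Sn) = 3.298 / 118.71 = 0.02778 mol; n(e⁻) = 2 × 0.02778 = 0.05556 mol
Q = 0.05556 × 96485 / 0.740 = 7244 C
t = 7244 / 3.48 = 2082 s = 0.578 h

0.578 h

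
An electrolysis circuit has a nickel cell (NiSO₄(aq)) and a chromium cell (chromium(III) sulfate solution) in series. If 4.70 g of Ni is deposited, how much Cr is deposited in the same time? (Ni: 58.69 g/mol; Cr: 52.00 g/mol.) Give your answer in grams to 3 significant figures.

2.78 g

n(Ni) = 4.70 / 58.69 = 0.08008 mol
Ni²⁺ + 2e⁻ → Ni, so n(e⁻) = 2 × 0.08008 = 0.1602 mol
In series, the same 0.1602 mol of electrons flows through the second cell.
Cr³⁺ + 3e⁻ → Cr, so n(Cr) = 0.1602 / 3 = 0.05340 mol
m(Cr) = 0.05340 × 52.00 = 2.78 g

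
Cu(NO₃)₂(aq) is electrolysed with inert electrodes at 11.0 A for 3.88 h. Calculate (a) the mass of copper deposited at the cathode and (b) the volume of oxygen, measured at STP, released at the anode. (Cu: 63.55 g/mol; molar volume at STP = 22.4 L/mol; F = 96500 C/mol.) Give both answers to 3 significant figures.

50.6 g Cu; 8.92 L O₂

Q = 11.0 × 13968 = 1.536×10^5 C; n(e⁻) = 1.536×10^5 / 96500 = 1.592 mol
Cathode: Cu²⁺ + 2e⁻ → Cu → n(Cu) = 1.592/2 = 0.7960 mol → 50.6 g
Anode: 2H₂O → O₂ + 4H⁺ + 4e⁻ → n(O₂) = 1.592/4 = 0.3980 mol → 8.92 L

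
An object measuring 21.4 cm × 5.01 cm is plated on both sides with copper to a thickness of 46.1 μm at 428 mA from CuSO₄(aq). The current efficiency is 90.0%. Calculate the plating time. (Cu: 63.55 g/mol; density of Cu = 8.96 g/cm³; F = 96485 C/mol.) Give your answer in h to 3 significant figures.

19.4 h

Plated area = 2 × 21.4 × 5.01 = 214.4 cm²
Volume = 214.4 × 46.1×10⁻⁴ cm = 0.9884 cm³
m(Cu) = 0.9884 × 8.96 = 8.856 g
n(Cu) = 8.856 / 63.55 = 0.1394 mol; n(e⁻) = 2 × 0.1394 = 0.2788 mol
Q = 0.2788 × 96485 / 0.900 = 29890 C
t = 29890 / 0.428 = 69840 s = 19.4 h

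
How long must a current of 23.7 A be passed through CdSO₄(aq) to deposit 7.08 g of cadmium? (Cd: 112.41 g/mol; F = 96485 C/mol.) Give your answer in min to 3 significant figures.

n(Cd) = 7.08 / 112.41 = 0.06298 mol
Cd²⁺ + 2e⁻ → Cd, so n(e⁻) = 2 × 0.06298 = 0.1260 mol
Q = 0.1260 × 96485 = 12160 C
t = Q / I = 12160 / 23.7 = 513.1 s = 8.55 min

8.55 min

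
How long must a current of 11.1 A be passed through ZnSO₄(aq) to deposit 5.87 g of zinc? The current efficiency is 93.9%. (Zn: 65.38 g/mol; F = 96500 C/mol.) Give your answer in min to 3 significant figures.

27.7 min

n(Zn) = 5.87 / 65.38 = 0.08978 mol
Zn²⁺ + 2e⁻ → Zn, so n(e⁻) = 2 × 0.08978 = 0.1796 mol
Q = 0.1796 × 96500 / 0.939 = 18460 C
t = Q / I = 18460 / 11.1 = 1663 s = 27.7 min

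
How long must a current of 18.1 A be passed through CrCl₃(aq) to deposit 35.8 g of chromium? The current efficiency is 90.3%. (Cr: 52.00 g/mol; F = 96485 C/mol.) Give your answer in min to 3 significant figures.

203 min

n(Cr) = 35.8 / 52.00 = 0.6885 mol
Cr³⁺ + 3e⁻ → Cr, so n(e⁻) = 3 × 0.6885 = 2.066 mol
Q = 2.066 × 96485 / 0.903 = 2.208×10^5 C
t = Q / I = 2.208×10^5 / 18.1 = 12200 s = 203 min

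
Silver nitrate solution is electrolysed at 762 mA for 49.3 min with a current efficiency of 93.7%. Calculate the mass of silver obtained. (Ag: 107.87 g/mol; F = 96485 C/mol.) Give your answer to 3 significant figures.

2.36 g

Q = 0.762 × 2958 = 2254 C
n(e⁻) = 2254 / 96485 = 0.02336 mol
Ag⁺ + e⁻ → Ag, so theoretical m(Ag) = 0.02336 × 107.87 = 2.520 g
Actual mass = 93.7% × 2.520 = 2.36 g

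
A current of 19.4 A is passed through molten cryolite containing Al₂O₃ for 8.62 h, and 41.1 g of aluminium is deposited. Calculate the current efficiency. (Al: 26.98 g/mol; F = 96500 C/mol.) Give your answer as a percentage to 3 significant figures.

Q = 19.4 × 31032 = 6.020×10^5 C
n(e⁻) = 6.020×10^5 / 96500 = 6.238 mol
Al³⁺ + 3e⁻ → Al, so theoretical n(Al) = 2.079 mol → 56.09 g
Efficiency = 41.1 / 56.09 = 0.7328 = 73.3%

73.3%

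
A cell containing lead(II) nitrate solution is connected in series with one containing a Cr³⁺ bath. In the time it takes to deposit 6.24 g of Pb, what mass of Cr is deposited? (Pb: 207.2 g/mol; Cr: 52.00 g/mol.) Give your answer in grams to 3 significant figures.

1.04 g

n(Pb) = 6.24 / 207.2 = 0.03012 mol
Pb²⁺ + 2e⁻ → Pb, so n(e⁻) = 2 × 0.03012 = 0.06024 mol
In series, the same 0.06024 mol of electrons flows through the second cell.
Cr³⁺ + 3e⁻ → Cr, so n(Cr) = 0.06024 / 3 = 0.02008 mol
m(Cr) = 0.02008 × 52.00 = 1.04 g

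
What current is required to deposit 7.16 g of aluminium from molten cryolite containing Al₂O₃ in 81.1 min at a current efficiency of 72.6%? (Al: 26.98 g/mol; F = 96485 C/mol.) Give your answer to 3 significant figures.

21.7 A

n(Al) = 7.16 / 26.98 = 0.2654 mol
Al³⁺ + 3e⁻ → Al, so n(e⁻) = 3 × 0.2654 = 0.7962 mol
Q = 0.7962 × 96485 / 0.726 = 1.058×10^5 C
I = Q / t = 1.058×10^5 / 4866 s = 21.7 A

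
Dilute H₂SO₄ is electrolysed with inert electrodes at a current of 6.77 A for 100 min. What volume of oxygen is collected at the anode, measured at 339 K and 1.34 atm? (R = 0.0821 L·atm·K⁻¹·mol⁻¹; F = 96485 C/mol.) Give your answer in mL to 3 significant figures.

2190 mL

Q = 6.77 A × 6000 s = 40620 C
n(e⁻) = Q/F = 40620/96485 = 0.4210 mol
2H₂O → O₂ + 4H⁺ + 4e⁻, so n(O₂) = 0.4210 / 4 = 0.1053 mol
V = nRT/P = 0.1053 × 0.0821 × 339 / 1.34 = 2.187 L
= 2190 mL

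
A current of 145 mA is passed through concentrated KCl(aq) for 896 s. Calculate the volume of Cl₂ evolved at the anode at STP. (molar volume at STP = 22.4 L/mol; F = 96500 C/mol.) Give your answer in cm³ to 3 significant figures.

15.1 cm³

Q = 0.145 A × 896 s = 129.9 C
n(e⁻) = 129.9 / 96500 = 0.001346 mol
2Cl⁻ → Cl₂ + 2e⁻, so n(Cl₂) = 0.001346 / 2 = 6.730×10^-4 mol
V = 6.730×10^-4 × 22.4 = 0.01508 L
= 15.1 cm³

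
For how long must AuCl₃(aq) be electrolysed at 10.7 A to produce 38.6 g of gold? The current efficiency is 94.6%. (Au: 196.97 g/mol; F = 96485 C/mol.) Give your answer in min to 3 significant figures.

93.4 min

n(Au) = 38.6 / 196.97 = 0.1960 mol
Au³⁺ + 3e⁻ → Au, so n(e⁻) = 3 × 0.1960 = 0.5880 mol
Q = 0.5880 × 96485 / 0.946 = 59970 C
t = Q / I = 59970 / 10.7 = 5605 s = 93.4 min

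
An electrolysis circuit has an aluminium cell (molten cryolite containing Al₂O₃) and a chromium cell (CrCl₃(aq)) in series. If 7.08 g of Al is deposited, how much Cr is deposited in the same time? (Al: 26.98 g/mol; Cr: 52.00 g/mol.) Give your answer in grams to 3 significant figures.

n(Al) = 7.08 / 26.98 = 0.2624 mol
Al³⁺ + 3e⁻ → Al, so n(e⁻) = 3 × 0.2624 = 0.7872 mol
Same current for the same time ⇒ same n(e⁻) = 0.7872 mol in both cells.
Cr³⁺ + 3e⁻ → Cr, so n(Cr) = 0.7872 / 3 = 0.2624 mol
m(Cr) = 0.2624 × 52.00 = 13.6 g

13.6 g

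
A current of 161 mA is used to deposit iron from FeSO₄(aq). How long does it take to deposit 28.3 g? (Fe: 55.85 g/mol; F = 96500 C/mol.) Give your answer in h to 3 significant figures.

n(Fe) = 28.3 / 55.85 = 0.5067 mol
Fe²⁺ + 2e⁻ → Fe, so n(e⁻) = 2 × 0.5067 = 1.013 mol
Q = 1.013 × 96500 = 97750 C
t = Q / I = 97750 / 0.161 = 6.071×10^5 s = 169 h

169 h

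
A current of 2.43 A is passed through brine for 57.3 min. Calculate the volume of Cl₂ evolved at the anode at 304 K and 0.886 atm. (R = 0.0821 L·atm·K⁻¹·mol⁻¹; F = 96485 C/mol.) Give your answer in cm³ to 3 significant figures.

1220 cm³

Q = 2.43 A × 3438 s = 8354 C
n(e⁻) = 8354 / 96485 = 0.08658 mol
2Cl⁻ → Cl₂ + 2e⁻, so n(Cl₂) = 0.08658 / 2 = 0.04329 mol
V = nRT/P = 0.04329 × 0.0821 × 304 / 0.886 = 1.219 L
= 1220 cm³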